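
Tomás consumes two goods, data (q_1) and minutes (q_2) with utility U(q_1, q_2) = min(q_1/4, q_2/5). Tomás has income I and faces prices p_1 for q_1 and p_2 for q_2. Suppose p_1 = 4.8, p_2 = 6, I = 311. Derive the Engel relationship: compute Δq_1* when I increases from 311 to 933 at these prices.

Δq_1* = 50.5691

With perfect complements, no substitution: consume in ratio q_1:q_2 = 4:5.
Budget: p_1·q_1 + p_2·(5/4)·q_1 = I, so (4·p_1 + 5·p_2)·q_1 = 4·I.
Demand: q_1*(p_1,p_2,I) = 4·I/(4·p_1 + 5·p_2), q_2* = 5·I/(4·p_1 + 5·p_2).
Here 4·4.8 + 5·6 = 49.2, giving q_1* = 25.2846.
At I' = 933: q_1* = 75.8537. Change: 75.8537 − 25.2846 = 50.5691.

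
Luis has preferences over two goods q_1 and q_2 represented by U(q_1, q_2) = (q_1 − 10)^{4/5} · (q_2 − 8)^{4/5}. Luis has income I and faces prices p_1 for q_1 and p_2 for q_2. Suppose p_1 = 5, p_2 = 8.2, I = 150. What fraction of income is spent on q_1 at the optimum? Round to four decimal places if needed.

share on q_1 = 0.448

MRS = (q_2−8)/(q_1−10). Tangency with p_1/p_2 gives q_2−8 = (p_1/p_2)·(q_1−10).
Substituting into the budget: q_1* = 10 + 0.5·(I − 10·p_1 − 8·p_2)/p_1, and q_2* = 8 + 0.5·(…)/p_2.
Discretionary income = 150 − 10·5 − 8·8.2 = 34.4; q_1* = 10 + 0.5·34.4/5 = 13.44; q_2* = 8 + 0.5·34.4/8.2 = 10.0976.
Expenditure on q_1: 5·13.44 = 67.2; share = 0.448.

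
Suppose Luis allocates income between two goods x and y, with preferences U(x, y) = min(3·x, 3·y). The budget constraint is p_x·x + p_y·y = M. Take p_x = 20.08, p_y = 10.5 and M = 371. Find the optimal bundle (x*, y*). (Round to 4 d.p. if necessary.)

x* = 12.1321, y* = 12.1321

With perfect complements, no substitution: consume in ratio x:y = 3:3.
Budget: p_x·x + p_y·x = M, so (3·p_x + 3·p_y)·x = 3·M.
Demand: x*(p_x,p_y,M) = 3·M/(3·p_x + 3·p_y), y* = 3·M/(3·p_x + 3·p_y).
Here 3·20.08 + 3·10.5 = 91.74, giving x* = 12.1321 and y* = 12.1321.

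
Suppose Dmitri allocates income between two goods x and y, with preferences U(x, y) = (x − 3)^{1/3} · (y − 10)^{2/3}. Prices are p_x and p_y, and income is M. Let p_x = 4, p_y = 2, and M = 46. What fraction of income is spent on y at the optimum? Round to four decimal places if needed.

share on y = 0.6377

Let x' = x−3, y' = y−10. MRS = (1/2)·y'/x' = p_x/p_y.
Substituting into the budget: x* = 3 + 1/3·(M − 3·p_x − 10·p_y)/p_x, and y* = 10 + 2/3·(…)/p_y.
Discretionary income = 46 − 3·4 − 10·2 = 14; x* = 3 + 1/3·14/4 = 4.1667; y* = 10 + 2/3·14/2 = 14.6667.
Expenditure on y: 2·14.6667 = 29.3333; share = 0.6377.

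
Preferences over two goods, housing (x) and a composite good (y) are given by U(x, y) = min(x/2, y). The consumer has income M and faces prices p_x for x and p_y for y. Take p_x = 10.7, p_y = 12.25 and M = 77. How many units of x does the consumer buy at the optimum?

With perfect complements, no substitution: consume in ratio x:y = 2:1.
Budget: p_x·x + p_y·(1/2)·x = M, so (2·p_x + p_y)·x = 2·M.
Demand: x*(p_x,p_y,M) = 2·M/(2·p_x + p_y), y* = M/(2·p_x + p_y).
Here 2·10.7 + 12.25 = 33.65, giving x* = 4.5765.

x* = 4.5765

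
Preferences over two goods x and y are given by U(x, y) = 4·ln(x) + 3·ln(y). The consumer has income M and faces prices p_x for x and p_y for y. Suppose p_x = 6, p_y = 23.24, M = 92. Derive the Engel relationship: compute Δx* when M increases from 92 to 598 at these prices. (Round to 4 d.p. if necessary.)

Δx* = 48.1905

Demand: x*(p_x,p_y,M) = 4/7·M/p_x and y* = 3/7·M/p_y.
At p_x=6, p_y=23.24, M=92: x* = 4/7·92/6 = 8.7619.
At M' = 598: x* = 56.9524. Change: 56.9524 − 8.7619 = 48.1905.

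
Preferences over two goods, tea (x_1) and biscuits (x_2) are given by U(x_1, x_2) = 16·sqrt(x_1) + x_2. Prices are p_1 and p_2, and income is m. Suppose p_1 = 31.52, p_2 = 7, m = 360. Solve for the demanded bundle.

x_1* = 3.1565, x_2* = 37.2154

Set MRS = p_1/p_2: 8·x_1^(−1/2) = p_1/p_2.
Thus x_1* = (8·p_2/p_1)² — independent of m — with the rest of income spent on x_2.
Plugging in: x_1* = (8·7/31.52)² = 3.1565, x_2* = 37.2154.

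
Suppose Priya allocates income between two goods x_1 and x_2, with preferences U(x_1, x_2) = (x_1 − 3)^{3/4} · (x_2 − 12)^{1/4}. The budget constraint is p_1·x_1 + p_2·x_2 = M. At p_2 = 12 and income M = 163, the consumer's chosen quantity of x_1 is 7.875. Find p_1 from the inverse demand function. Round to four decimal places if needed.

MRS = 3·(x_2−12)/(x_1−3). Tangency with p_1/p_2 gives x_2−12 = (1/3)·(p_1/p_2)·(x_1−3).
After buying the subsistence bundle (3, 12), a share 0.75 of the remaining income goes to x_1: x_1* = 3 + 0.75·(M − 3p_1 − 12p_2)/p_1.
Set x_1* = 7.875 in the demand function and solve for p_1: p_1 = 2.

p_1 = 2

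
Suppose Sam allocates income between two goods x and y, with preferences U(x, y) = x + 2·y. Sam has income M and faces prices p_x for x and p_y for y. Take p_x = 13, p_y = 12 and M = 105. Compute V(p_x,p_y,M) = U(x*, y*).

V = 17.5

Perfect substitutes: compare marginal utility per dollar. 1/p_x vs 2/p_y → 0.0769 vs 0.1667.
y gives more utility per dollar, so spend all income on y: y* = M/p_y, x* = 0.
Numerically: x* = 0, y* = 8.75.
Utility at the optimum: U(0, 8.75) = 17.5.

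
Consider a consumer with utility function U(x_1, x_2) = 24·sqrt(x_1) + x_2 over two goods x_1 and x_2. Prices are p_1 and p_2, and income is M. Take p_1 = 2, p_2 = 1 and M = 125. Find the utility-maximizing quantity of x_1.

Utility is quasi-linear in x_2; the FOC for x_1 is 12/√x_1 = p_1/p_2.
Thus x_1* = (12·p_2/p_1)² — independent of M — with the rest of income spent on x_2.
Plugging in: x_1* = (12·1/2)² = 36.

x_1* = 36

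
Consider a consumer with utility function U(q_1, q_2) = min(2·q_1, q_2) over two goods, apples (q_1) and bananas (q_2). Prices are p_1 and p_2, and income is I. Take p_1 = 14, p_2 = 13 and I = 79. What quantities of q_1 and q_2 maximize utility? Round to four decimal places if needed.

Leontief preferences: the optimum is at the kink where q_1/1 = q_2/2, i.e. q_2 = 2·q_1.
Budget: p_1·q_1 + p_2·2·q_1 = I, so (p_1 + 2·p_2)·q_1 = I.
Demand: q_1*(p_1,p_2,I) = I/(p_1 + 2·p_2), q_2* = 2·I/(p_1 + 2·p_2).
Here 14 + 2·13 = 40, giving q_1* = 1.975 and q_2* = 3.95.

q_1* = 1.975, q_2* = 3.95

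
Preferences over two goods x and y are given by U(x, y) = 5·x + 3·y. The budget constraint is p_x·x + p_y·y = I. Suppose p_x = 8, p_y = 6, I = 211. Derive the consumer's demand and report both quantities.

x* = 26.375, y* = 0

Perfect substitutes: compare marginal utility per dollar. 5/p_x vs 3/p_y → 0.625 vs 0.5.
x gives more utility per dollar, so spend all income on x: x* = I/p_x, y* = 0.
Numerically: x* = 26.375, y* = 0.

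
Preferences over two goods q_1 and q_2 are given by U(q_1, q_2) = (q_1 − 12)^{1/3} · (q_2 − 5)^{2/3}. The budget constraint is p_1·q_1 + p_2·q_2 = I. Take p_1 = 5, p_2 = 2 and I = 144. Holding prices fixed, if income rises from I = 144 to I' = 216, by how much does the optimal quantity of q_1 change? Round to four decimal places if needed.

This is Cobb-Douglas in (q_1−12, q_2−5): tangency gives 1/3·p_2·(q_2−5) = 2/3·p_1·(q_1−12).
Substituting into the budget: q_1* = 12 + 1/3·(I − 12·p_1 − 5·p_2)/p_1, and q_2* = 5 + 2/3·(…)/p_2.
Discretionary income = 144 − 12·5 − 5·2 = 74; q_1* = 12 + 1/3·74/5 = 16.9333.
At I' = 216: q_1* = 21.7333. Change: 21.7333 − 16.9333 = 4.8.

Δq_1* = 4.8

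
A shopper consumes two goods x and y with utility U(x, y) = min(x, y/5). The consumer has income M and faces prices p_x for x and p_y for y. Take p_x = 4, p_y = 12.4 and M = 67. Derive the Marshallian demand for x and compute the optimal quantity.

x* = 1.0152

Leontief preferences: the optimum is at the kink where x/1 = y/5, i.e. y = 5·x.
Budget: p_x·x + p_y·5·x = M, so (p_x + 5·p_y)·x = M.
Demand: x*(p_x,p_y,M) = M/(p_x + 5·p_y), y* = 5·M/(p_x + 5·p_y).
Here 4 + 5·12.4 = 66, giving x* = 1.0152.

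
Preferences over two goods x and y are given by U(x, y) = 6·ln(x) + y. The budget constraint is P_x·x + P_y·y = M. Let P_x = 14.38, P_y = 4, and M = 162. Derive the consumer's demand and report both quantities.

x* = 1.669, y* = 34.5

At the given prices: x* = 6·4/14.38 = 1.669, and y* = 34.5.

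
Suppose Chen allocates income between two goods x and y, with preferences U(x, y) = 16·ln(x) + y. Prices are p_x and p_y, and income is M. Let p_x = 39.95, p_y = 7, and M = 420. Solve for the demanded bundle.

Set MRS = p_x/p_y: (16/x)/1 = p_x/p_y.
So x*(p_x,p_y) = 16·p_y/p_x, independent of income; and y* = (M − 16·p_y)/p_y.
At the given prices: x* = 16·7/39.95 = 2.8035, and y* = 44.

x* = 2.8035, y* = 44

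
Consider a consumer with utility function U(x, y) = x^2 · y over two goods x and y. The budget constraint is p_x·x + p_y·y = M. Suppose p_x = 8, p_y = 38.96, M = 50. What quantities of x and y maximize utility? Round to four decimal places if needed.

Demand: x*(p_x,p_y,M) = 2/3·M/p_x and y* = 1/3·M/p_y.
At p_x=8, p_y=38.96, M=50: x* = 2/3·50/8 = 4.1667, y* = 0.4278.

x* = 4.1667, y* = 0.4278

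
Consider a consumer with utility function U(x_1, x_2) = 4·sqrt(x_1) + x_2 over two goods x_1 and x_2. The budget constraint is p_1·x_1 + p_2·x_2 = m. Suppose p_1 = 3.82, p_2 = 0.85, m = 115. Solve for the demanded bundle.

Plugging in: x_1* = (2·0.85/3.82)² = 0.198, x_2* = 134.4041.

x_1* = 0.198, x_2* = 134.4041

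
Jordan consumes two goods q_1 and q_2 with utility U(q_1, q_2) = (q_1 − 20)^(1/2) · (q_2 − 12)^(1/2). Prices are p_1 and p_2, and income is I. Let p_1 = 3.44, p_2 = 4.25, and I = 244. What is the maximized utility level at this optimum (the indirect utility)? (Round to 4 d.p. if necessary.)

Let q_1' = q_1−20, q_2' = q_2−12. MRS = q_2'/q_1' = p_1/p_2.
Substituting into the budget: q_1* = 20 + 0.5·(I − 20·p_1 − 12·p_2)/p_1, and q_2* = 12 + 0.5·(…)/p_2.
Discretionary income = 244 − 20·3.44 − 12·4.25 = 124.2; q_1* = 20 + 0.5·124.2/3.44 = 38.0523; q_2* = 12 + 0.5·124.2/4.25 = 26.6118.
Utility at the optimum: U(38.0523, 26.6118) = 16.2412.

V = 16.2412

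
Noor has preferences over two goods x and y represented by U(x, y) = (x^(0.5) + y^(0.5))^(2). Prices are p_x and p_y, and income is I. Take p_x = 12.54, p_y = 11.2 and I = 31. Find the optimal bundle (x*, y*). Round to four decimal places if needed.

x* = 1.1663, y* = 1.462

MRS = MU_x/MU_y = (y/x)^(0.5). Set equal to p_x/p_y.
Hence y/x = (p_x/p_y)^(1/(0.5)), i.e. raised to the 2 power.
Substitute y = (y/x)·x into the budget: x* = I/(p_x + p_y·(y/x)).
Numerically y/x = 1.2536, so x* = 31/(12.54 + 11.2·1.2536) = 1.1663 and y* = 1.2536·1.1663 = 1.462.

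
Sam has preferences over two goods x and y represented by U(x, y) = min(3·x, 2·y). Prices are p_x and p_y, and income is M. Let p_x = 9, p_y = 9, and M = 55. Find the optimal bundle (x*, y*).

Leontief preferences: the optimum is at the kink where x/2 = y/3, i.e. y = (3/2)·x.
Budget: p_x·x + p_y·(3/2)·x = M, so (2·p_x + 3·p_y)·x = 2·M.
Demand: x*(p_x,p_y,M) = 2·M/(2·p_x + 3·p_y), y* = 3·M/(2·p_x + 3·p_y).
Here 2·9 + 3·9 = 45, giving x* = 2.4444 and y* = 3.6667.

x* = 2.4444, y* = 3.6667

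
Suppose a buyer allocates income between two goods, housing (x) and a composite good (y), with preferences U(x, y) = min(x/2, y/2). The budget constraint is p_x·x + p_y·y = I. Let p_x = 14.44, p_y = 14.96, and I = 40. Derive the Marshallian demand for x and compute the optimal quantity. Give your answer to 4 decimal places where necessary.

x* = 1.3605

Leontief preferences: the optimum is at the kink where x/2 = y/2, i.e. y = x.
Budget: p_x·x + p_y·x = I, so (2·p_x + 2·p_y)·x = 2·I.
Demand: x*(p_x,p_y,I) = 2·I/(2·p_x + 2·p_y), y* = 2·I/(2·p_x + 2·p_y).
Here 2·14.44 + 2·14.96 = 58.8, giving x* = 1.3605.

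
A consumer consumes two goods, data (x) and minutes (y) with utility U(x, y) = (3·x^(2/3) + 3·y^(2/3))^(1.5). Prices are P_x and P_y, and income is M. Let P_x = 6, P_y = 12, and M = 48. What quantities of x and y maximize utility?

x* = 6.4, y* = 0.8

MRS = MU_x/MU_y = (y/x)^(1/3). Set equal to P_x/P_y.
Hence y/x = (P_x/P_y)^(1/(1/3)), i.e. raised to the 3 power.
Substitute y = (y/x)·x into the budget: x* = M/(P_x + P_y·(y/x)).
Numerically y/x = 0.125, so x* = 48/(6 + 12·0.125) = 6.4 and y* = 0.125·6.4 = 0.8.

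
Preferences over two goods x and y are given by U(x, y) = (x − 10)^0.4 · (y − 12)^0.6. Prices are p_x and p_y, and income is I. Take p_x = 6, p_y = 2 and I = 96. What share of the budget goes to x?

share on x = 0.675

Discretionary income = 96 − 10·6 − 12·2 = 12; x* = 10 + 0.4·12/6 = 10.8; y* = 12 + 0.6·12/2 = 15.6.
Expenditure on x: 6·10.8 = 64.8; share = 0.675.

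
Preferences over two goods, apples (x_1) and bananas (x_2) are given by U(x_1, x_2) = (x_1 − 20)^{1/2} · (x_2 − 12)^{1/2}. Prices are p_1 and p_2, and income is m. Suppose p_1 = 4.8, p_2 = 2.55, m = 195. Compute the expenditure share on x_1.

MRS = (x_2−12)/(x_1−20). Tangency with p_1/p_2 gives x_2−12 = (p_1/p_2)·(x_1−20).
After buying the subsistence bundle (20, 12), a share 0.5 of the remaining income goes to x_1: x_1* = 20 + 0.5·(m − 20p_1 − 12p_2)/p_1.
Discretionary income = 195 − 20·4.8 − 12·2.55 = 68.4; x_1* = 20 + 0.5·68.4/4.8 = 27.125; x_2* = 12 + 0.5·68.4/2.55 = 25.4118.
Expenditure on x_1: 4.8·27.125 = 130.2; share = 0.6677.

share on x_1 = 0.6677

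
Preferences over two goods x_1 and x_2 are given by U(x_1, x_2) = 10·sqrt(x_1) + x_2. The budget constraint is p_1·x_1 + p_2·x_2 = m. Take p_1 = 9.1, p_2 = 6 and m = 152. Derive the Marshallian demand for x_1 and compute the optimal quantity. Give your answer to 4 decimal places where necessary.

Set MRS = p_1/p_2: 5·x_1^(−1/2) = p_1/p_2.
Thus x_1* = (5·p_2/p_1)² — independent of m — with the rest of income spent on x_2.
Plugging in: x_1* = (5·6/9.1)² = 10.8683.

x_1* = 10.8683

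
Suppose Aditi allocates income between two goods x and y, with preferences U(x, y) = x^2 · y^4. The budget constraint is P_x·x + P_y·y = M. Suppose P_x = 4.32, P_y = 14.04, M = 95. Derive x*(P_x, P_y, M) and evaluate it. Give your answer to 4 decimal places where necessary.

x* = 7.3302

Tangency: MRS = (1/2)·y/x = P_x/P_y.
Rearranging, P_y·y = 2·P_x·x. Substituting into the budget gives P_x·x·(1 + 2) = M.
Demand: x*(P_x,P_y,M) = 1/3·M/P_x and y* = 2/3·M/P_y.
At P_x=4.32, P_y=14.04, M=95: x* = 1/3·95/4.32 = 7.3302.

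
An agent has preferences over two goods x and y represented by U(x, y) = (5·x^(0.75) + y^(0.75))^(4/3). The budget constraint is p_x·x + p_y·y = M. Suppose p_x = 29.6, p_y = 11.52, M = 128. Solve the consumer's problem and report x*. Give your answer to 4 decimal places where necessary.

x* = 4.2101

MRS = MU_x/MU_y = 5·(y/x)^(0.25). Set equal to p_x/p_y.
Hence y/x = ((1/5)·p_x/p_y)^(1/(0.25)), i.e. raised to the 4 power.
Substitute y = (y/x)·x into the budget: x* = M/(p_x + p_y·(y/x)).
Numerically y/x = 0.069739, so x* = 128/(29.6 + 11.52·0.069739) = 4.2101.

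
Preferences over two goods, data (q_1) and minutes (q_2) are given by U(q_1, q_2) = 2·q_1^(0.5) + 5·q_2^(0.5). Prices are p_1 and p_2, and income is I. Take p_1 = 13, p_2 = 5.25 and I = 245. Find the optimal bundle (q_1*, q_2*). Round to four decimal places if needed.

MU_q_1 ∝ 2·q_1^(-0.5), MU_q_2 ∝ 5·q_2^(-0.5), so MRS = (2/5)·(q_2/q_1)^(0.5) = p_1/p_2.
Solve for the ratio: q_2/q_1 = [(5/2)·p_1/p_2]^(2).
Substitute q_2 = (q_2/q_1)·q_1 into the budget: q_1* = I/(p_1 + p_2·(q_2/q_1)).
Numerically q_2/q_1 = 38.321995, so q_1* = 245/(13 + 5.25·38.321995) = 1.1438 and q_2* = 38.321995·1.1438 = 43.8343.

q_1* = 1.1438, q_2* = 43.8343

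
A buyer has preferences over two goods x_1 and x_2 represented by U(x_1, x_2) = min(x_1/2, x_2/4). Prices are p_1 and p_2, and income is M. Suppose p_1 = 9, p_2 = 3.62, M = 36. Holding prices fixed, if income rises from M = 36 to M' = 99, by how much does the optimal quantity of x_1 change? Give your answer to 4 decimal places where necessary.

Δx_1* = 3.8793

Demand: x_1*(p_1,p_2,M) = 2·M/(2·p_1 + 4·p_2), x_2* = 4·M/(2·p_1 + 4·p_2).
Here 2·9 + 4·3.62 = 32.48, giving x_1* = 2.2167.
At M' = 99: x_1* = 6.0961. Change: 6.0961 − 2.2167 = 3.8793.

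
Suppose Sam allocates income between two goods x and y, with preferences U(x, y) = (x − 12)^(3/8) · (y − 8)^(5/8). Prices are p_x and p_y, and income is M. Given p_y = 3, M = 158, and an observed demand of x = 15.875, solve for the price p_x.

p_x = 6

MRS = (3/5)·(y−8)/(x−12). Tangency with p_x/p_y gives y−8 = (5/3)·(p_x/p_y)·(x−12).
After buying the subsistence bundle (12, 8), a share 0.375 of the remaining income goes to x: x* = 12 + 0.375·(M − 12p_x − 8p_y)/p_x.
Set x* = 15.875 in the demand function and solve for p_x: p_x = 6.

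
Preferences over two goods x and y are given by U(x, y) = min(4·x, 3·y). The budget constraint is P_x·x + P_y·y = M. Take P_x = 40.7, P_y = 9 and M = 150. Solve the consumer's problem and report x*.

x* = 2.8463

With perfect complements, no substitution: consume in ratio x:y = 3:4.
Budget: P_x·x + P_y·(4/3)·x = M, so (3·P_x + 4·P_y)·x = 3·M.
Demand: x*(P_x,P_y,M) = 3·M/(3·P_x + 4·P_y), y* = 4·M/(3·P_x + 4·P_y).
Here 3·40.7 + 4·9 = 158.1, giving x* = 2.8463.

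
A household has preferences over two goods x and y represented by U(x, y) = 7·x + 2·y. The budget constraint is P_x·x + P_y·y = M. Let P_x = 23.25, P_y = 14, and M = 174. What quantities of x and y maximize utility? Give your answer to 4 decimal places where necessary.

Perfect substitutes: compare marginal utility per dollar. 7/P_x vs 2/P_y → 0.3011 vs 0.1429.
x gives more utility per dollar, so spend all income on x: x* = M/P_x, y* = 0.
Numerically: x* = 7.4839, y* = 0.

x* = 7.4839, y* = 0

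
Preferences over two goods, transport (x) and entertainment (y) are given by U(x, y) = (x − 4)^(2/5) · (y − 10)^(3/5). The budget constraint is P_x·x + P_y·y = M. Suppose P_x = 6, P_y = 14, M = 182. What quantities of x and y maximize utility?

x* = 5.2, y* = 10.7714

Let x' = x−4, y' = y−10. MRS = (2/3)·y'/x' = P_x/P_y.
Substituting into the budget: x* = 4 + 0.4·(M − 4·P_x − 10·P_y)/P_x, and y* = 10 + 0.6·(…)/P_y.
Discretionary income = 182 − 4·6 − 10·14 = 18; x* = 4 + 0.4·18/6 = 5.2; y* = 10 + 0.6·18/14 = 10.7714.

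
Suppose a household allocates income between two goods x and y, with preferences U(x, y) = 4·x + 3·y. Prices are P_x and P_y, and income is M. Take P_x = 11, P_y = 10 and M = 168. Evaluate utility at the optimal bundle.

V = 61.0909

Perfect substitutes: compare marginal utility per dollar. 4/P_x vs 3/P_y → 0.3636 vs 0.3.
x gives more utility per dollar, so spend all income on x: x* = M/P_x, y* = 0.
Numerically: x* = 15.2727, y* = 0.
Utility at the optimum: U(15.2727, 0) = 61.0909.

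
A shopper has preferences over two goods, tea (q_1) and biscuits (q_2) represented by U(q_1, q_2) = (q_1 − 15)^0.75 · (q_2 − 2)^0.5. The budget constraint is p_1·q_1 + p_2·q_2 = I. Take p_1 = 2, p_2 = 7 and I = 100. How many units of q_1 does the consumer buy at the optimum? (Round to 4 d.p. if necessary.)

Let q_1' = q_1−15, q_2' = q_2−2. MRS = (3/2)·q_2'/q_1' = p_1/p_2.
Substituting into the budget: q_1* = 15 + 0.6·(I − 15·p_1 − 2·p_2)/p_1, and q_2* = 2 + 0.4·(…)/p_2.
Discretionary income = 100 − 15·2 − 2·7 = 56; q_1* = 15 + 0.6·56/2 = 31.8.

q_1* = 31.8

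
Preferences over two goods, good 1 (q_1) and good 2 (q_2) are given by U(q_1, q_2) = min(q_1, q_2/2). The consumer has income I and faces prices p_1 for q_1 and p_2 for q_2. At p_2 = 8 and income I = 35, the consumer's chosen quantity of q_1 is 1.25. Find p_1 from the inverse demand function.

p_1 = 12

Leontief preferences: the optimum is at the kink where q_1/1 = q_2/2, i.e. q_2 = 2·q_1.
Budget: p_1·q_1 + p_2·2·q_1 = I, so (p_1 + 2·p_2)·q_1 = I.
Demand: q_1*(p_1,p_2,I) = I/(p_1 + 2·p_2), q_2* = 2·I/(p_1 + 2·p_2).
Set q_1* = 1.25 in the demand function and solve for p_1: p_1 = 12.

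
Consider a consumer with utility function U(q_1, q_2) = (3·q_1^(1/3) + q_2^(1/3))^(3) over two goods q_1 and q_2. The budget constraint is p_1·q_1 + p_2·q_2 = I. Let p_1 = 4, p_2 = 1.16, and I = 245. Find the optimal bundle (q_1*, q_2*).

q_1* = 45.124, q_2* = 55.6069

With the ratio pinned down, the budget gives q_1* = I/(p_1 + p_2·(q_2/q_1)) and q_2* = (q_2/q_1)·q_1*.
Numerically q_2/q_1 = 1.232313, so q_1* = 245/(4 + 1.16·1.232313) = 45.124 and q_2* = 1.232313·45.124 = 55.6069.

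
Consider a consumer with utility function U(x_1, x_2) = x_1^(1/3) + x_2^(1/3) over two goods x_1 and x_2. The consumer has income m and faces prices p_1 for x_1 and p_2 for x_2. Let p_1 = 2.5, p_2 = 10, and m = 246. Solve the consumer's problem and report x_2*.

x_2* = 8.2

From the CES first-order condition, (x_2/x_1)^(2/3) = p_1/p_2.
Solve for the ratio: x_2/x_1 = [p_1/p_2]^(1.5).
With the ratio pinned down, the budget gives x_1* = m/(p_1 + p_2·(x_2/x_1)) and x_2* = (x_2/x_1)·x_1*.
Numerically x_2/x_1 = 0.125, so x_1* = 246/(2.5 + 10·0.125) = 65.6 and x_2* = 0.125·65.6 = 8.2.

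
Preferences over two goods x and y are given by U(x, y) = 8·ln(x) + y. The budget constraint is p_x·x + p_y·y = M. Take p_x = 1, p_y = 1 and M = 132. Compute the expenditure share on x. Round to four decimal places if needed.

share on x = 0.0606

So x*(p_x,p_y) = 8·p_y/p_x, independent of income; and y* = (M − 8·p_y)/p_y.
At the given prices: x* = 8·1/1 = 8, and y* = 124.
Expenditure on x: 1·8 = 8; share = 0.0606.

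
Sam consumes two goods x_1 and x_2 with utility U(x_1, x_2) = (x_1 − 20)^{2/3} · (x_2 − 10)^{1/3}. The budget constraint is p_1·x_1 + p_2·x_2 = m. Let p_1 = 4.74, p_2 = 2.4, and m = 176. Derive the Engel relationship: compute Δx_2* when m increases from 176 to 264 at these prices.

Δx_2* = 12.2222

This is Cobb-Douglas in (x_1−20, x_2−10): tangency gives 2/3·p_2·(x_2−10) = 1/3·p_1·(x_1−20).
After buying the subsistence bundle (20, 10), a share 2/3 of the remaining income goes to x_1: x_1* = 20 + 2/3·(m − 20p_1 − 10p_2)/p_1.
Discretionary income = 176 − 20·4.74 − 10·2.4 = 57.2; x_2* = 10 + 1/3·57.2/2.4 = 17.9444.
At m' = 264: x_2* = 30.1667. Change: 30.1667 − 17.9444 = 12.2222.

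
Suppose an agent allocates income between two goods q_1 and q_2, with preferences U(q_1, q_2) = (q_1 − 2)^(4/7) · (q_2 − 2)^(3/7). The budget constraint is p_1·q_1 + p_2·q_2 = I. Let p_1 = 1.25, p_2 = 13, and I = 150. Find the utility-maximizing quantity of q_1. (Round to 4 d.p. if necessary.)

MRS = (4/3)·(q_2−2)/(q_1−2). Tangency with p_1/p_2 gives q_2−2 = (3/4)·(p_1/p_2)·(q_1−2).
After buying the subsistence bundle (2, 2), a share 4/7 of the remaining income goes to q_1: q_1* = 2 + 4/7·(I − 2p_1 − 2p_2)/p_1.
Discretionary income = 150 − 2·1.25 − 2·13 = 121.5; q_1* = 2 + 4/7·121.5/1.25 = 57.5429.

q_1* = 57.5429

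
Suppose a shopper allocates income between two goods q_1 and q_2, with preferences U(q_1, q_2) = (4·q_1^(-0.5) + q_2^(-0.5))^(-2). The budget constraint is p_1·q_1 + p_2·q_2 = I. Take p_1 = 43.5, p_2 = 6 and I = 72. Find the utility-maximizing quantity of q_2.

From the CES first-order condition, 4·(q_2/q_1)^(1.5) = p_1/p_2.
Solve for the ratio: q_2/q_1 = [(1/4)·p_1/p_2]^(2/3).
With the ratio pinned down, the budget gives q_1* = I/(p_1 + p_2·(q_2/q_1)) and q_2* = (q_2/q_1)·q_1*.
Numerically q_2/q_1 = 1.48657, so q_1* = 72/(43.5 + 6·1.48657) = 1.3735 and q_2* = 1.48657·1.3735 = 2.0419.

q_2* = 2.0419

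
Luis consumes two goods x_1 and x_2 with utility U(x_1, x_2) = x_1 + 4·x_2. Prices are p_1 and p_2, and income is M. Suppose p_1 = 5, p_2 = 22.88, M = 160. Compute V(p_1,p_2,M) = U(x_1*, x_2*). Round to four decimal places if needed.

Perfect substitutes: compare marginal utility per dollar. 1/p_1 vs 4/p_2 → 0.2 vs 0.1748.
x_1 gives more utility per dollar, so spend all income on x_1: x_1* = M/p_1, x_2* = 0.
Numerically: x_1* = 32, x_2* = 0.
Utility at the optimum: U(32, 0) = 32.

V = 32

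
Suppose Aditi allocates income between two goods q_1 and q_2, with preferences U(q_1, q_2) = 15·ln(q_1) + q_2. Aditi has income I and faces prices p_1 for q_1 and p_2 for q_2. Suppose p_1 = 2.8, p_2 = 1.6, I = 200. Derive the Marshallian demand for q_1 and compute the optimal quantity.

q_1* = 8.5714

Set MRS = p_1/p_2: (15/q_1)/1 = p_1/p_2.
So q_1*(p_1,p_2) = 15·p_2/p_1, independent of income; and q_2* = (I − 15·p_2)/p_2.
At the given prices: q_1* = 15·1.6/2.8 = 8.5714.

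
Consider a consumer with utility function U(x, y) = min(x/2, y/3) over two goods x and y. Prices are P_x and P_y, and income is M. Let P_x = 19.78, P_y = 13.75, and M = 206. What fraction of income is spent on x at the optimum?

share on x = 0.4895

Leontief preferences: the optimum is at the kink where x/2 = y/3, i.e. y = (3/2)·x.
Budget: P_x·x + P_y·(3/2)·x = M, so (2·P_x + 3·P_y)·x = 2·M.
Demand: x*(P_x,P_y,M) = 2·M/(2·P_x + 3·P_y), y* = 3·M/(2·P_x + 3·P_y).
Here 2·19.78 + 3·13.75 = 80.81, giving x* = 5.0984 and y* = 7.6476.
Expenditure on x: 19.78·5.0984 = 100.8459; share = 0.4895.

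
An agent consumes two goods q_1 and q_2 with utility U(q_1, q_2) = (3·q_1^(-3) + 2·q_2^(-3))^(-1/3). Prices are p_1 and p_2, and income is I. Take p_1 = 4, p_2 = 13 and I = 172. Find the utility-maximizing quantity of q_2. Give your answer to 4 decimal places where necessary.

q_2* = 9.0796

MRS = MU_q_1/MU_q_2 = (3/2)·(q_2/q_1)^(4). Set equal to p_1/p_2.
Solve for the ratio: q_2/q_1 = [(2/3)·p_1/p_2]^(0.25).
Substitute q_2 = (q_2/q_1)·q_1 into the budget: q_1* = I/(p_1 + p_2·(q_2/q_1)).
Numerically q_2/q_1 = 0.672986, so q_1* = 172/(4 + 13·0.672986) = 13.4914 and q_2* = 0.672986·13.4914 = 9.0796.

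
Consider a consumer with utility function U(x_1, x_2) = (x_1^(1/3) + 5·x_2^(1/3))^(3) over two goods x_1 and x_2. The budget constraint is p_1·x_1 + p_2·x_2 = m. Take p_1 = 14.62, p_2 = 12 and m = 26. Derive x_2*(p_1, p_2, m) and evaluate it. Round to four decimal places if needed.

x_2* = 2.0043

From the CES first-order condition, (1/5)·(x_2/x_1)^(2/3) = p_1/p_2.
Hence x_2/x_1 = (5·p_1/p_2)^(1/(2/3)), i.e. raised to the 1.5 power.
With the ratio pinned down, the budget gives x_1* = m/(p_1 + p_2·(x_2/x_1)) and x_2* = (x_2/x_1)·x_1*.
Numerically x_2/x_1 = 15.035026, so x_1* = 26/(14.62 + 12·15.035026) = 0.1333 and x_2* = 15.035026·0.1333 = 2.0043.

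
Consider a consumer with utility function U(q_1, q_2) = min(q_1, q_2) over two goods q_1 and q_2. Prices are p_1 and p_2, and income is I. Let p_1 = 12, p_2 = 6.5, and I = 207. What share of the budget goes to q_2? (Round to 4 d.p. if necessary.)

share on q_2 = 0.3514

With perfect complements, no substitution: consume in ratio q_1:q_2 = 1:1.
Budget: p_1·q_1 + p_2·q_1 = I, so (p_1 + p_2)·q_1 = I.
Demand: q_1*(p_1,p_2,I) = I/(p_1 + p_2), q_2* = I/(p_1 + p_2).
Here 12 + 6.5 = 18.5, giving q_1* = 11.1892 and q_2* = 11.1892.
Expenditure on q_2: 6.5·11.1892 = 72.7297; share = 0.3514.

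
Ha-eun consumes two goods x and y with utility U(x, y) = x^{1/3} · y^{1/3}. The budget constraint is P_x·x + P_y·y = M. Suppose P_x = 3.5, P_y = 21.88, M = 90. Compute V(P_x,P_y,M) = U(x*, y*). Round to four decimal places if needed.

The MRS is y/x. Set MRS = P_x/P_y.
Rearranging, P_y·y = P_x·x. Substituting into the budget gives P_x·x·(1 + 1) = M.
Demand: x*(P_x,P_y,M) = 0.5·M/P_x and y* = 0.5·M/P_y.
At P_x=3.5, P_y=21.88, M=90: x* = 0.5·90/3.5 = 12.8571, y* = 2.0567.
Utility at the optimum: U(12.8571, 2.0567) = 2.9792.

V = 2.9792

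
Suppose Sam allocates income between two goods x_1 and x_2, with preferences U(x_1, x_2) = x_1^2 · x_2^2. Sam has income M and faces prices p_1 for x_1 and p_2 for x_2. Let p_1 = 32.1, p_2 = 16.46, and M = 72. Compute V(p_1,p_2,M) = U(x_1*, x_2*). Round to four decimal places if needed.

MU_x_1/MU_x_2 = (2·x_2)/(2·x_1); tangency sets this equal to p_1/p_2.
So 2·p_2·x_2 = 2·p_1·x_1; combined with the budget, a share 0.5 of income goes to x_1.
Demand: x_1*(p_1,p_2,M) = 0.5·M/p_1 and x_2* = 0.5·M/p_2.
At p_1=32.1, p_2=16.46, M=72: x_1* = 0.5·72/32.1 = 1.1215, x_2* = 2.1871.
Utility at the optimum: U(1.1215, 2.1871) = 6.0164.

V = 6.0164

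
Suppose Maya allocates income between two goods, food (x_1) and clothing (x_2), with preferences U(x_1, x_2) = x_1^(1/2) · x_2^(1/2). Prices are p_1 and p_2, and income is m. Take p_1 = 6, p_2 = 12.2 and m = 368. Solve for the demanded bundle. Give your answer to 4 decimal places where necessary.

The MRS is x_2/x_1. Set MRS = p_1/p_2.
So 0.5·p_2·x_2 = 0.5·p_1·x_1; combined with the budget, a share 0.5 of income goes to x_1.
Demand: x_1*(p_1,p_2,m) = 0.5·m/p_1 and x_2* = 0.5·m/p_2.
At p_1=6, p_2=12.2, m=368: x_1* = 0.5·368/6 = 30.6667, x_2* = 15.082.

x_1* = 30.6667, x_2* = 15.082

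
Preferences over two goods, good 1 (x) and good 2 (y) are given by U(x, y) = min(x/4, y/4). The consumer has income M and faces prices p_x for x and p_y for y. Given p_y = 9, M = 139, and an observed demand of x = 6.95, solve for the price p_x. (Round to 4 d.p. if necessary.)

With perfect complements, no substitution: consume in ratio x:y = 4:4.
Budget: p_x·x + p_y·x = M, so (4·p_x + 4·p_y)·x = 4·M.
Demand: x*(p_x,p_y,M) = 4·M/(4·p_x + 4·p_y), y* = 4·M/(4·p_x + 4·p_y).
Set x* = 6.95 in the demand function and solve for p_x: p_x = 11.

p_x = 11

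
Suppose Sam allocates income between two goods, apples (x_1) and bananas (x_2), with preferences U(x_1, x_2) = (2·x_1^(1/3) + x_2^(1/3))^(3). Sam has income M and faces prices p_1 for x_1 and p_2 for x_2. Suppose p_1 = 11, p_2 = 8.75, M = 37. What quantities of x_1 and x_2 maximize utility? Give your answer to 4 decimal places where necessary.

MU_x_1 ∝ 2·x_1^(-2/3), MU_x_2 ∝ x_2^(-2/3), so MRS = 2·(x_2/x_1)^(2/3) = p_1/p_2.
Hence x_2/x_1 = ((1/2)·p_1/p_2)^(1/(2/3)), i.e. raised to the 1.5 power.
With the ratio pinned down, the budget gives x_1* = M/(p_1 + p_2·(x_2/x_1)) and x_2* = (x_2/x_1)·x_1*.
Numerically x_2/x_1 = 0.498347, so x_1* = 37/(11 + 8.75·0.498347) = 2.4088 and x_2* = 0.498347·2.4088 = 1.2004.

x_1* = 2.4088, x_2* = 1.2004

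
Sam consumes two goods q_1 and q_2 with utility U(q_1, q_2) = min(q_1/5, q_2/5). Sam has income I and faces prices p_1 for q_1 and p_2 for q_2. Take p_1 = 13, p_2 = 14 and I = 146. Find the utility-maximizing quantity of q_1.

q_1* = 5.4074

With perfect complements, no substitution: consume in ratio q_1:q_2 = 5:5.
Budget: p_1·q_1 + p_2·q_1 = I, so (5·p_1 + 5·p_2)·q_1 = 5·I.
Demand: q_1*(p_1,p_2,I) = 5·I/(5·p_1 + 5·p_2), q_2* = 5·I/(5·p_1 + 5·p_2).
Here 5·13 + 5·14 = 135, giving q_1* = 5.4074.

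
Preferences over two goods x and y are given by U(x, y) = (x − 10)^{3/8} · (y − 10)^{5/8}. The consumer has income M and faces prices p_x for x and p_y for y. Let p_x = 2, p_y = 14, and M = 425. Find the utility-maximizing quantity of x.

x* = 59.6875

This is Cobb-Douglas in (x−10, y−10): tangency gives 0.375·p_y·(y−10) = 0.625·p_x·(x−10).
Substituting into the budget: x* = 10 + 0.375·(M − 10·p_x − 10·p_y)/p_x, and y* = 10 + 0.625·(…)/p_y.
Discretionary income = 425 − 10·2 − 10·14 = 265; x* = 10 + 0.375·265/2 = 59.6875.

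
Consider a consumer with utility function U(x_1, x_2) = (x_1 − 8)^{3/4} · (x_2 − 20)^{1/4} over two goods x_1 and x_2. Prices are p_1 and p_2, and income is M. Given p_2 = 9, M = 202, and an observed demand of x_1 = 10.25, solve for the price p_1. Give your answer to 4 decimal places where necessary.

p_1 = 2

This is Cobb-Douglas in (x_1−8, x_2−20): tangency gives 0.75·p_2·(x_2−20) = 0.25·p_1·(x_1−8).
Substituting into the budget: x_1* = 8 + 0.75·(M − 8·p_1 − 20·p_2)/p_1, and x_2* = 20 + 0.25·(…)/p_2.
Set x_1* = 10.25 in the demand function and solve for p_1: p_1 = 2.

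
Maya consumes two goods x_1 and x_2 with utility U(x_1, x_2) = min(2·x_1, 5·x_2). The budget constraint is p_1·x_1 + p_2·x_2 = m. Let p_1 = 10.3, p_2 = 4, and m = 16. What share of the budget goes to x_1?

Demand: x_1*(p_1,p_2,m) = 5·m/(5·p_1 + 2·p_2), x_2* = 2·m/(5·p_1 + 2·p_2).
Here 5·10.3 + 2·4 = 59.5, giving x_1* = 1.3445 and x_2* = 0.5378.
Expenditure on x_1: 10.3·1.3445 = 13.8487; share = 0.8655.

share on x_1 = 0.8655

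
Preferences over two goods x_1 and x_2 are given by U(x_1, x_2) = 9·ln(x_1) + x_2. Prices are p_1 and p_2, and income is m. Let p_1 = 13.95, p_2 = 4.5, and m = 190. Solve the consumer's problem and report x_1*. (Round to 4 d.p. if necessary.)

MU_x_1 = 9/x_1, MU_x_2 = 1. Tangency: 9/x_1 = p_1/p_2.
So x_1*(p_1,p_2) = 9·p_2/p_1, independent of income; and x_2* = (m − 9·p_2)/p_2.
At the given prices: x_1* = 9·4.5/13.95 = 2.9032.

x_1* = 2.9032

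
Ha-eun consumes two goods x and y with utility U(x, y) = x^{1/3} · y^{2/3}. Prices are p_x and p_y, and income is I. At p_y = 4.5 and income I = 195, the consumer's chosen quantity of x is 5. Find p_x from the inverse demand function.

p_x = 13

Tangency: MRS = (1/2)·y/x = p_x/p_y.
So 1/3·p_y·y = 2/3·p_x·x; combined with the budget, a share 1/3 of income goes to x.
Demand: x*(p_x,p_y,I) = 1/3·I/p_x and y* = 2/3·I/p_y.
Set x* = 5 in the demand function and solve for p_x: p_x = 13.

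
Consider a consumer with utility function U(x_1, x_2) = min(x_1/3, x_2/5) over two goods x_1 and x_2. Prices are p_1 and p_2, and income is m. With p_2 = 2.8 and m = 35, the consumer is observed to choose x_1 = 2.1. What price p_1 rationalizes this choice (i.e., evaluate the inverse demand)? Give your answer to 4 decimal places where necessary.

p_1 = 12

With perfect complements, no substitution: consume in ratio x_1:x_2 = 3:5.
Budget: p_1·x_1 + p_2·(5/3)·x_1 = m, so (3·p_1 + 5·p_2)·x_1 = 3·m.
Demand: x_1*(p_1,p_2,m) = 3·m/(3·p_1 + 5·p_2), x_2* = 5·m/(3·p_1 + 5·p_2).
Set x_1* = 2.1 in the demand function and solve for p_1: p_1 = 12.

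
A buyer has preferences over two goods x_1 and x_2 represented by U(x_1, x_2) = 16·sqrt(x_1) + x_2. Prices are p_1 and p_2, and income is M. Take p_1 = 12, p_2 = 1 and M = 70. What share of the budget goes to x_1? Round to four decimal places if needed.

Utility is quasi-linear in x_2; the FOC for x_1 is 8/√x_1 = p_1/p_2.
Solve: √x_1 = 8·p_2/p_1, so x_1*(p_1,p_2) = (8·p_2/p_1)², and x_2* = (M − p_1·x_1*)/p_2.
Plugging in: x_1* = (8·1/12)² = 0.4444, x_2* = 64.6667.
Expenditure on x_1: 12·0.4444 = 5.3333; share = 0.0762.

share on x_1 = 0.0762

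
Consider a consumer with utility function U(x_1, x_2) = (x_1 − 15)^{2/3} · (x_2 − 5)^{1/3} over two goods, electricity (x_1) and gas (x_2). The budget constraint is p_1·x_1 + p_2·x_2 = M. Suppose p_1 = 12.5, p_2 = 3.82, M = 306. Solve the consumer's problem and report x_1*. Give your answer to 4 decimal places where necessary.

Discretionary income = 306 − 15·12.5 − 5·3.82 = 99.4; x_1* = 15 + 2/3·99.4/12.5 = 20.3013.

x_1* = 20.3013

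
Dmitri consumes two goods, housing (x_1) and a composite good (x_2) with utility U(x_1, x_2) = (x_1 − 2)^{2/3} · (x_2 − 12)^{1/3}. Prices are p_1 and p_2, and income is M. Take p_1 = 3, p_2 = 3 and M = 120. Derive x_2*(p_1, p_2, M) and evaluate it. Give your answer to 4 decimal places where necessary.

Let x_1' = x_1−2, x_2' = x_2−12. MRS = 2·x_2'/x_1' = p_1/p_2.
Substituting into the budget: x_1* = 2 + 2/3·(M − 2·p_1 − 12·p_2)/p_1, and x_2* = 12 + 1/3·(…)/p_2.
Discretionary income = 120 − 2·3 − 12·3 = 78; x_2* = 12 + 1/3·78/3 = 20.6667.

x_2* = 20.6667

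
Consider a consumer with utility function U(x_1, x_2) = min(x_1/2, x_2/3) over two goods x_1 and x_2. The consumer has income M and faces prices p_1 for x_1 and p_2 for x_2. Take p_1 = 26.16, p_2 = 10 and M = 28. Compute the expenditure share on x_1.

With perfect complements, no substitution: consume in ratio x_1:x_2 = 2:3.
Budget: p_1·x_1 + p_2·(3/2)·x_1 = M, so (2·p_1 + 3·p_2)·x_1 = 2·M.
Demand: x_1*(p_1,p_2,M) = 2·M/(2·p_1 + 3·p_2), x_2* = 3·M/(2·p_1 + 3·p_2).
Here 2·26.16 + 3·10 = 82.32, giving x_1* = 0.6803 and x_2* = 1.0204.
Expenditure on x_1: 26.16·0.6803 = 17.7959; share = 0.6356.

share on x_1 = 0.6356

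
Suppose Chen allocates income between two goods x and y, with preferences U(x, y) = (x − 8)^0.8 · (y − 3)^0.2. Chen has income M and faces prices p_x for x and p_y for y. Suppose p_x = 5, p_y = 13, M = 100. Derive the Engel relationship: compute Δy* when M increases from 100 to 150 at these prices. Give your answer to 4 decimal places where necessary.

After buying the subsistence bundle (8, 3), a share 0.8 of the remaining income goes to x: x* = 8 + 0.8·(M − 8p_x − 3p_y)/p_x.
Discretionary income = 100 − 8·5 − 3·13 = 21; y* = 3 + 0.2·21/13 = 3.3231.
At M' = 150: y* = 4.0923. Change: 4.0923 − 3.3231 = 0.7692.

Δy* = 0.7692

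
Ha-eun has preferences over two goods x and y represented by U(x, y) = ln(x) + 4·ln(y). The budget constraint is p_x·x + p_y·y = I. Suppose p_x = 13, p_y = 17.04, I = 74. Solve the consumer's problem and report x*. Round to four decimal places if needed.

Demand: x*(p_x,p_y,I) = 0.2·I/p_x and y* = 0.8·I/p_y.
At p_x=13, p_y=17.04, I=74: x* = 0.2·74/13 = 1.1385.

x* = 1.1385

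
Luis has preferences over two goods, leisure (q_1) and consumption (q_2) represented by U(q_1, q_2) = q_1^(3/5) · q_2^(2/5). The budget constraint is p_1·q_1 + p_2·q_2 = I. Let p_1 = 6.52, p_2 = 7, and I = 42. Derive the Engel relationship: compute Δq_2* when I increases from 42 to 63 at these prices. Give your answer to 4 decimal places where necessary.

Δq_2* = 1.2

Tangency: MRS = (3/2)·q_2/q_1 = p_1/p_2.
Rearranging, p_2·q_2 = (2/3)·p_1·q_1. Substituting into the budget gives p_1·q_1·(1 + (2/3)) = I.
Demand: q_1*(p_1,p_2,I) = 0.6·I/p_1 and q_2* = 0.4·I/p_2.
At p_1=6.52, p_2=7, I=42: q_2* = 0.4·42/7 = 2.4.
At I' = 63: q_2* = 3.6. Change: 3.6 − 2.4 = 1.2.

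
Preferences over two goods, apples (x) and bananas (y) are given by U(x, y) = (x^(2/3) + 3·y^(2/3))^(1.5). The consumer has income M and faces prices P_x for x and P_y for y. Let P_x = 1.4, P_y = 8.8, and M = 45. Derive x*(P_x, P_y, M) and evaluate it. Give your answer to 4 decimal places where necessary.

MRS = MU_x/MU_y = (1/3)·(y/x)^(1/3). Set equal to P_x/P_y.
Solve for the ratio: y/x = [3·P_x/P_y]^(3).
Substitute y = (y/x)·x into the budget: x* = M/(P_x + P_y·(y/x)).
Numerically y/x = 0.108718, so x* = 45/(1.4 + 8.8·0.108718) = 19.0944.

x* = 19.0944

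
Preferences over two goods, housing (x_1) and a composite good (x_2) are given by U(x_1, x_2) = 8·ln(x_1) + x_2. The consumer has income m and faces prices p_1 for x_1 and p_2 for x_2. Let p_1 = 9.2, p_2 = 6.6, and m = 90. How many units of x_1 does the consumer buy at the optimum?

Set MRS = p_1/p_2: (8/x_1)/1 = p_1/p_2.
So x_1*(p_1,p_2) = 8·p_2/p_1, independent of income; and x_2* = (m − 8·p_2)/p_2.
At the given prices: x_1* = 8·6.6/9.2 = 5.7391.

x_1* = 5.7391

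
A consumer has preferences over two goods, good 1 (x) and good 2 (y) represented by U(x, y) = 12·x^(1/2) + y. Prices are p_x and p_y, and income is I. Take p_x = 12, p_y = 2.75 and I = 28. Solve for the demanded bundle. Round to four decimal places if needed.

x* = 1.8906, y* = 1.9318

Plugging in: x* = (6·2.75/12)² = 1.8906, y* = 1.9318.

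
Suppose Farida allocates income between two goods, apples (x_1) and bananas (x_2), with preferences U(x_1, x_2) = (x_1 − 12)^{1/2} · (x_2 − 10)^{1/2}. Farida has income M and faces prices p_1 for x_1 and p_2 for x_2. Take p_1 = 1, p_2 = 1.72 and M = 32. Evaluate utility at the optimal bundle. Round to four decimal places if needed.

MRS = (x_2−10)/(x_1−12). Tangency with p_1/p_2 gives x_2−10 = (p_1/p_2)·(x_1−12).
After buying the subsistence bundle (12, 10), a share 0.5 of the remaining income goes to x_1: x_1* = 12 + 0.5·(M − 12p_1 − 10p_2)/p_1.
Discretionary income = 32 − 12·1 − 10·1.72 = 2.8; x_1* = 12 + 0.5·2.8/1 = 13.4; x_2* = 10 + 0.5·2.8/1.72 = 10.814.
Utility at the optimum: U(13.4, 10.814) = 1.0675.

V = 1.0675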